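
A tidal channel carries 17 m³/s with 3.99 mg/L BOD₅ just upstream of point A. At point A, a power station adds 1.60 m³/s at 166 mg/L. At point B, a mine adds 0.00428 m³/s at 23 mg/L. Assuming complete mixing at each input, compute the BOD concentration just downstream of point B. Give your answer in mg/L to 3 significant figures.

17.9 mg/L

After input A: C = (17·3.99 + 1.6·166) / 18.6 = 17.93 mg/L.
After input B: C = (18.6·17.93 + 0.00428·23) / 18.6 = 17.93 mg/L.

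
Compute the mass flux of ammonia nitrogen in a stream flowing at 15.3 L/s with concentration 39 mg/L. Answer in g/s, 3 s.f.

0.597 g/s

15.3 L/s = 0.0153 m³/s.
Mass flux = Q·C = 0.0153 m³/s × 39 g/m³ = 0.5967 g/s.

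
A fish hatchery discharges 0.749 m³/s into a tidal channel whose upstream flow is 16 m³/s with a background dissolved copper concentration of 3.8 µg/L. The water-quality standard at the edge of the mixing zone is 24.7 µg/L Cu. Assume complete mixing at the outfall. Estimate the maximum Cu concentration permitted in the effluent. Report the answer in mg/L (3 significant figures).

0.471 mg/L

3.8 µg/L = 0.0038 mg/L.
24.7 µg/L = 0.0247 mg/L.
Mass balance: 0.0247·16.75 = 0.749·Cₑ + 16·0.0038.
Cₑ = (0.4137 − 0.0608) / 0.749 = 0.4712 mg/L.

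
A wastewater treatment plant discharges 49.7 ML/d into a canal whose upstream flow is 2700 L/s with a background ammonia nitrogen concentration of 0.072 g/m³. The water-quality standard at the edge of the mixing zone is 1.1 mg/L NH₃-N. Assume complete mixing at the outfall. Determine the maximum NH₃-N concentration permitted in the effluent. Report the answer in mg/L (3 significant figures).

49.7 ML/d = 0.5752 m³/s.
2700 L/s = 2.7 m³/s.
Mass balance: 1.1·3.275 = 0.5752·Cₑ + 2.7·0.072.
Cₑ = (3.603 − 0.1944) / 0.5752 = 5.925 mg/L.

5.93 mg/L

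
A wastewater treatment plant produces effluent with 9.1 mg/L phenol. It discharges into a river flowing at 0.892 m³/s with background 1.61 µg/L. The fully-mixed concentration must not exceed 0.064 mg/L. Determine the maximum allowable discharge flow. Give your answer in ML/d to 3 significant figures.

0.532 ML/d

1.61 µg/L = 0.00161 mg/L.
Mass balance at complete mixing: C_std·(Q_w + Q_r) = Q_w·C_e + Q_r·C_b.
Rearranging, Q_w = Q_r·(C_std − C_b)/(C_e − C_std) = 0.892·(0.064 − 0.00161) / (9.1 − 0.064) = 0.006159 m³/s.
= 0.5321 ML/d.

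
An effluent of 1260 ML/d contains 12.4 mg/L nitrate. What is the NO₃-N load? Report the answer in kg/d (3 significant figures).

1260 ML/d = 14.58 m³/s.
Mass flux = Q·C = 14.58 m³/s × 12.4 g/m³ = 180.8 g/s.
= 180.8 g/s × 86.4 = 1.562e+04 kg/d.

15600 kg/d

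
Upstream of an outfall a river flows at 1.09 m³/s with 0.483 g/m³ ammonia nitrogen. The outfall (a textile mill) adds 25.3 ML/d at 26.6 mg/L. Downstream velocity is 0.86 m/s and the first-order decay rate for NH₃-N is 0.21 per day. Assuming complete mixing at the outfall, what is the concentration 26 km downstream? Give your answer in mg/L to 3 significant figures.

25.3 ML/d = 0.2928 m³/s.
After complete mixing, C₀ = (0.2928·26.6 + 1.09·0.483) / 1.383 = 6.013 mg/L.
Travel time t = 2.6e+04 m / 0.86 m/s = 3.023e+04 s = 0.3499 d.
C = 6.013·exp(−0.21·0.3499) = 6.013·0.9292 = 5.587 mg/L.

5.59 mg/L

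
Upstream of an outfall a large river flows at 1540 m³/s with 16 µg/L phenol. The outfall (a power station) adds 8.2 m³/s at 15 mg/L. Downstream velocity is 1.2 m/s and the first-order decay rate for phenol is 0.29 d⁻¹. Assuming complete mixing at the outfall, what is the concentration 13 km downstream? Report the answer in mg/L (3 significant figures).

16 µg/L = 0.016 mg/L.
After complete mixing, C₀ = (8.2·15 + 1540·0.016) / 1548 = 0.09536 mg/L.
Travel time t = 1.3e+04 m / 1.2 m/s = 1.083e+04 s = 0.1254 d.
C = 0.09536·exp(−0.29·0.1254) = 0.09536·0.9643 = 0.09196 mg/L.

0.0920 mg/L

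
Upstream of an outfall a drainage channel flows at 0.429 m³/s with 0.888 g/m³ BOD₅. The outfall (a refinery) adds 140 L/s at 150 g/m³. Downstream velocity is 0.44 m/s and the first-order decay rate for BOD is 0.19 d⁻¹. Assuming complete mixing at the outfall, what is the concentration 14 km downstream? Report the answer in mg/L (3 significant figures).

140 L/s = 0.14 m³/s.
After complete mixing, C₀ = (0.14·150 + 0.429·0.888) / 0.569 = 37.58 mg/L.
Travel time t = 1.4e+04 m / 0.44 m/s = 3.182e+04 s = 0.3683 d.
C = 37.58·exp(−0.19·0.3683) = 37.58·0.9324 = 35.04 mg/L.

35.0 mg/L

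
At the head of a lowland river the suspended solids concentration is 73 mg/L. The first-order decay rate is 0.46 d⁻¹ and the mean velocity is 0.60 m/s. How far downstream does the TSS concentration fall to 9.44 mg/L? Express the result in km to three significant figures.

From C = C₀·e^(−kt), t = ln(C₀/C)/k = ln(73/9.44)/0.46 = 2.046/0.46 = 4.447 d.
Distance = v·t = 0.60 m/s × 3.842e+05 s = 2.305e+05 m = 230.5 km.

231 km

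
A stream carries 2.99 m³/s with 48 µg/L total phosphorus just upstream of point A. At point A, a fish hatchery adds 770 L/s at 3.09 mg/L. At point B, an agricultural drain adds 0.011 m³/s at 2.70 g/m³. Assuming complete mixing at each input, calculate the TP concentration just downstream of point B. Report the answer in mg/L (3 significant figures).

0.677 mg/L

48 µg/L = 0.048 mg/L.
770 L/s = 0.77 m³/s.
After input A: C = (2.99·0.048 + 0.77·3.09) / 3.76 = 0.671 mg/L.
After input B: C = (3.76·0.671 + 0.011·2.7) / 3.771 = 0.6769 mg/L.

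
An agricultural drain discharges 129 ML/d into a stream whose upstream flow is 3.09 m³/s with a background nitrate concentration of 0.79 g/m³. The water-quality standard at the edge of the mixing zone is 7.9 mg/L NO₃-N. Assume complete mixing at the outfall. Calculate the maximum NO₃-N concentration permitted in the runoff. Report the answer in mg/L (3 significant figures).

129 ML/d = 1.493 m³/s.
Mass balance: 7.9·4.583 = 1.493·Cₑ + 3.09·0.79.
Cₑ = (36.21 − 2.441) / 1.493 = 22.61 mg/L.

22.6 mg/L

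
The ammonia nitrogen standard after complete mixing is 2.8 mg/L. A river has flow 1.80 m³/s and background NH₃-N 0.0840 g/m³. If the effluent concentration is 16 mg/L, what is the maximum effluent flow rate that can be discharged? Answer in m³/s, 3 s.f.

Mass balance at complete mixing: C_std·(Q_w + Q_r) = Q_w·C_e + Q_r·C_b.
Rearranging, Q_w = Q_r·(C_std − C_b)/(C_e − C_std) = 1.80·(2.8 − 0.084) / (16 − 2.8) = 0.3704 m³/s.

0.370 m³/s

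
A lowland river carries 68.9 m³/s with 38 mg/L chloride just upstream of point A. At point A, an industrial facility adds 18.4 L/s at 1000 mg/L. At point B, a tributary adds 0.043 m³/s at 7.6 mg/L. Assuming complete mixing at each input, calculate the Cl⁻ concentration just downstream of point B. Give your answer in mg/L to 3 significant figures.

38.2 mg/L

18.4 L/s = 0.0184 m³/s.
After input A: C = (68.9·38 + 0.0184·1000) / 68.92 = 38.26 mg/L.
After input B: C = (68.92·38.26 + 0.043·7.6) / 68.96 = 38.24 mg/L.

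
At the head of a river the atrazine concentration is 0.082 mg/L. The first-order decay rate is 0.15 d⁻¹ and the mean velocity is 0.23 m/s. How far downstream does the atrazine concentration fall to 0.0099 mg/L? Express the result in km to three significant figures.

From C = C₀·e^(−kt), t = ln(C₀/C)/k = ln(0.082/0.0099)/0.15 = 2.114/0.15 = 14.09 d.
Distance = v·t = 0.23 m/s × 1.218e+06 s = 2.801e+05 m = 280.1 km.

280 km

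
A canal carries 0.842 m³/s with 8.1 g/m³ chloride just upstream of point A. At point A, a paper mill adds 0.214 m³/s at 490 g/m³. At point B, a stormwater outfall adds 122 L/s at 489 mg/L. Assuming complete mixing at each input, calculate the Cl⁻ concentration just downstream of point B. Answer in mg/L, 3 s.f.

145 mg/L

After input A: C = (0.842·8.1 + 0.214·490) / 1.056 = 105.8 mg/L.
122 L/s = 0.122 m³/s.
After input B: C = (1.056·105.8 + 0.122·489) / 1.178 = 145.4 mg/L.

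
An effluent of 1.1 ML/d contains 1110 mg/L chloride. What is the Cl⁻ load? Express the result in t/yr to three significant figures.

446 t/yr

1.1 ML/d = 0.01273 m³/s.
Mass flux = Q·C = 0.01273 m³/s × 1110 g/m³ = 14.13 g/s.
= 14.13 g/s × 31.56 = 446 t/yr.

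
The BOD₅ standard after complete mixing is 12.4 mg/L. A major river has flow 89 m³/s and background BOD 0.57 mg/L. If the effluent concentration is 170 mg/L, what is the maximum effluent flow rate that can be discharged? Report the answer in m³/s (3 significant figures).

6.68 m³/s

Mass balance at complete mixing: C_std·(Q_w + Q_r) = Q_w·C_e + Q_r·C_b.
Rearranging, Q_w = Q_r·(C_std − C_b)/(C_e − C_std) = 89·(12.4 − 0.57) / (170 − 12.4) = 6.681 m³/s.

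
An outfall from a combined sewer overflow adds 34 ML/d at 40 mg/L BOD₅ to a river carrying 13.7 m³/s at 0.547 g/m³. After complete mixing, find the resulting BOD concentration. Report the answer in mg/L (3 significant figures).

1.65 mg/L

34 ML/d = 0.3935 m³/s.
By mass balance at complete mixing, C = (0.3935·40 + 13.7·0.547) / (0.3935 + 13.7) = 23.23/14.09 = 1.649 mg/L.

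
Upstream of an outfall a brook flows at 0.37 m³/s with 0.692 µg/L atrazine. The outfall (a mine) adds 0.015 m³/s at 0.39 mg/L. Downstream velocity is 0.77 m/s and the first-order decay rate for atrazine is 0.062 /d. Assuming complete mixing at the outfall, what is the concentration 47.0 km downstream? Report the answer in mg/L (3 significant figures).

0.0152 mg/L

0.692 µg/L = 0.000692 mg/L.
After complete mixing, C₀ = (0.015·0.39 + 0.37·0.000692) / 0.385 = 0.01586 mg/L.
Travel time t = 4.7e+04 m / 0.77 m/s = 6.104e+04 s = 0.7065 d.
C = 0.01586·exp(−0.062·0.7065) = 0.01586·0.9571 = 0.01518 mg/L.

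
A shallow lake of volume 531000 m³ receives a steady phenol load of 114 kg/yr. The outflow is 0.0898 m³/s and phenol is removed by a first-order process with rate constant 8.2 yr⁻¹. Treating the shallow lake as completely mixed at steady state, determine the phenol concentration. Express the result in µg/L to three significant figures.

15.9 µg/L

Outflow Q = 0.0898 m³/s × 3.156e+07 s/yr = 2.834e+06 m³/yr.
Steady-state CSTR mass balance: W = Q·C + k·V·C, so C = W/(Q + kV).
Q + kV = 2.834e+06 + 8.2·531000 = 7.188e+06 m³/yr.
C = 114/7.188e+06 = 1.586e-05 kg/m³ = 0.01586 mg/L = 15.86 µg/L.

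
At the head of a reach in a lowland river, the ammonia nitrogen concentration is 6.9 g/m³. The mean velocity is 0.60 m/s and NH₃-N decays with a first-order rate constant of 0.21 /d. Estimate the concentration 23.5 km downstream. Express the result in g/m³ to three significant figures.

Travel time t = 23.5 km / 0.60 m/s = 2.35e+04/0.60 = 3.917e+04 s = 0.4533 d.
First-order decay: C = 6.9·exp(−0.21·0.4533) = 6.9·0.9092 = 6.273 g/m³.

6.27 g/m³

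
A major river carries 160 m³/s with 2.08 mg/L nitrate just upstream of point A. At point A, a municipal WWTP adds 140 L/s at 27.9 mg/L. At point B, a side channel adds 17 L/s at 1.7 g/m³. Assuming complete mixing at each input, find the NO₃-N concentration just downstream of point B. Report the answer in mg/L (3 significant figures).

2.10 mg/L

140 L/s = 0.14 m³/s.
After input A: C = (160·2.08 + 0.14·27.9) / 160.1 = 2.103 mg/L.
17 L/s = 0.017 m³/s.
After input B: C = (160.1·2.103 + 0.017·1.7) / 160.2 = 2.103 mg/L.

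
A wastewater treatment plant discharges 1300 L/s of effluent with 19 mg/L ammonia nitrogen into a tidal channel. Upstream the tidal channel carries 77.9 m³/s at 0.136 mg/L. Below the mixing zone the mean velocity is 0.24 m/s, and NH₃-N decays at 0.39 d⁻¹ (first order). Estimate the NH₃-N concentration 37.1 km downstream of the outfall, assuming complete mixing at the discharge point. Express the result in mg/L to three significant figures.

1300 L/s = 1.3 m³/s.
After complete mixing, C₀ = (1.3·19 + 77.9·0.136) / 79.2 = 0.4456 mg/L.
Travel time t = 3.71e+04 m / 0.24 m/s = 1.546e+05 s = 1.789 d.
C = 0.4456·exp(−0.39·1.789) = 0.4456·0.4977 = 0.2218 mg/L.

0.222 mg/L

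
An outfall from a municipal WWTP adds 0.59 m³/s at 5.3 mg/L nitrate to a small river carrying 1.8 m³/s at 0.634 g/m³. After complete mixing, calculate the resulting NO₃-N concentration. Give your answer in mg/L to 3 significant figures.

Flow-weighted mixing gives C = (0.59·5.3 + 1.8·0.634) / (0.59 + 1.8) = 4.268/2.39 = 1.786 mg/L.

1.79 mg/L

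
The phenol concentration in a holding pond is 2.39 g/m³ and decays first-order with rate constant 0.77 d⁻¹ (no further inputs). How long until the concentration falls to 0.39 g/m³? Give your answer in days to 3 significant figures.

t = ln(C₀/C)/k = ln(2.39/0.39)/0.77 = 1.813/0.77 = 2.354 d.

2.35 d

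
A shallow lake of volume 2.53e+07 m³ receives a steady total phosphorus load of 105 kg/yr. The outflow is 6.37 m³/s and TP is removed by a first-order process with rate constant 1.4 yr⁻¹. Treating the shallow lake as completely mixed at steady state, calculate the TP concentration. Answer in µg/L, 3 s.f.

Outflow Q = 6.37 m³/s × 3.156e+07 s/yr = 2.01e+08 m³/yr.
Steady-state CSTR mass balance: W = Q·C + k·V·C, so C = W/(Q + kV).
Q + kV = 2.01e+08 + 1.4·2.53e+07 = 2.364e+08 m³/yr.
C = 105/2.364e+08 = 4.441e-07 kg/m³ = 0.0004441 mg/L = 0.4441 µg/L.

0.444 µg/L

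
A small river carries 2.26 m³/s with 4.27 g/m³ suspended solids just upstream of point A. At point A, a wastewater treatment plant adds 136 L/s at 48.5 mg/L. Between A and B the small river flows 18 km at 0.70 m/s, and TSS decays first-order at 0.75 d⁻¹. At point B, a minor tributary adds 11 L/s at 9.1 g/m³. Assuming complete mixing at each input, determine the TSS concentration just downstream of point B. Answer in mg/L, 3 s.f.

5.44 mg/L

136 L/s = 0.136 m³/s.
After input A: C = (2.26·4.27 + 0.136·48.5) / 2.396 = 6.781 mg/L.
Over the 18 km reach to input B (t = 2.571e+04 s = 0.2976 d), decay gives C = 6.781·exp(−0.75·0.2976) = 5.424 mg/L.
11 L/s = 0.011 m³/s.
After input B: C = (2.396·5.424 + 0.011·9.1) / 2.407 = 5.441 mg/L.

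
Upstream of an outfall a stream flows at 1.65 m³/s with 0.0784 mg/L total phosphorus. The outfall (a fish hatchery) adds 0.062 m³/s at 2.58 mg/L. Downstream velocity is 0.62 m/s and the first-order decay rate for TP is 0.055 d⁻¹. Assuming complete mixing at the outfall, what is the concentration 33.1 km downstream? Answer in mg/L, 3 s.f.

0.163 mg/L

After complete mixing, C₀ = (0.062·2.58 + 1.65·0.0784) / 1.712 = 0.169 mg/L.
Travel time t = 3.31e+04 m / 0.62 m/s = 5.339e+04 s = 0.6179 d.
C = 0.169·exp(−0.055·0.6179) = 0.169·0.9666 = 0.1633 mg/L.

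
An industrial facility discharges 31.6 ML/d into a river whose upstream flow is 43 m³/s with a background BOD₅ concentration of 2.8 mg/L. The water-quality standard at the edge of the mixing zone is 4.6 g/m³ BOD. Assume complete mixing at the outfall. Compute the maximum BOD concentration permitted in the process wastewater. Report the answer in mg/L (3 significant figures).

216 mg/L

31.6 ML/d = 0.3657 m³/s.
Mass balance: 4.6·43.37 = 0.3657·Cₑ + 43·2.8.
Cₑ = (199.5 − 120.4) / 0.3657 = 216.2 mg/L.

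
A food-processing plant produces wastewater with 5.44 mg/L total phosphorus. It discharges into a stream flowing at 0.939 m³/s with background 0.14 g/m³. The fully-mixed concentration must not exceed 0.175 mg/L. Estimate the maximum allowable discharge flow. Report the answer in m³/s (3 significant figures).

0.00624 m³/s

Mass balance at complete mixing: C_std·(Q_w + Q_r) = Q_w·C_e + Q_r·C_b.
Rearranging, Q_w = Q_r·(C_std − C_b)/(C_e − C_std) = 0.939·(0.175 − 0.14) / (5.44 − 0.175) = 0.006242 m³/s.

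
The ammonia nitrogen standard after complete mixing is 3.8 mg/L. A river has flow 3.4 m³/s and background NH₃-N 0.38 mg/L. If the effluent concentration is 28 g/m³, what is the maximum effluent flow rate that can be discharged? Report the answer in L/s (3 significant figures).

480 L/s

Mass balance at complete mixing: C_std·(Q_w + Q_r) = Q_w·C_e + Q_r·C_b.
Rearranging, Q_w = Q_r·(C_std − C_b)/(C_e − C_std) = 3.4·(3.8 − 0.38) / (28 − 3.8) = 0.4805 m³/s.
= 480.5 L/s.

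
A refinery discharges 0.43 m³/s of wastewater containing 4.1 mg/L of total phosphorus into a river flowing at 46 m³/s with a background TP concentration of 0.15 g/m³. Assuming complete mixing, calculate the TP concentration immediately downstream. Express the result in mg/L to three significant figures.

By mass balance at complete mixing, C = (0.43·4.1 + 46·0.15) / (0.43 + 46) = 8.663/46.43 = 0.1866 mg/L.

0.187 mg/L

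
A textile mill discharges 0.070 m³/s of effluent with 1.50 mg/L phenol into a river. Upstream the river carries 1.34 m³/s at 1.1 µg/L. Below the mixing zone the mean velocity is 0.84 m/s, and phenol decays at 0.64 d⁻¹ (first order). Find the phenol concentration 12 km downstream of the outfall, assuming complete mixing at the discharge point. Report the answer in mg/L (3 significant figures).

0.0679 mg/L

1.1 µg/L = 0.0011 mg/L.
After complete mixing, C₀ = (0.07·1.5 + 1.34·0.0011) / 1.41 = 0.07551 mg/L.
Travel time t = 1.2e+04 m / 0.84 m/s = 1.429e+04 s = 0.1653 d.
C = 0.07551·exp(−0.64·0.1653) = 0.07551·0.8996 = 0.06793 mg/L.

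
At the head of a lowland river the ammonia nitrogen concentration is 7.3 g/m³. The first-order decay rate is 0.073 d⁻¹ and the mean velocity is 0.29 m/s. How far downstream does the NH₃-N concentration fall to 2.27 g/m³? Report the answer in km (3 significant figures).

From C = C₀·e^(−kt), t = ln(C₀/C)/k = ln(7.3/2.27)/0.073 = 1.168/0.073 = 16 d.
Distance = v·t = 0.29 m/s × 1.383e+06 s = 4.009e+05 m = 400.9 km.

401 km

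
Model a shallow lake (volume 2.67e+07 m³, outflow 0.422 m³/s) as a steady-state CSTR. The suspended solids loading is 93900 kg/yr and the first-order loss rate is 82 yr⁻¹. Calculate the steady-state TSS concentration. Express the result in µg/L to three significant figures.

Outflow Q = 0.422 m³/s × 3.156e+07 s/yr = 1.332e+07 m³/yr.
Steady-state CSTR mass balance: W = Q·C + k·V·C, so C = W/(Q + kV).
Q + kV = 1.332e+07 + 82·2.67e+07 = 2.203e+09 m³/yr.
C = 93900/2.203e+09 = 4.263e-05 kg/m³ = 0.04263 mg/L = 42.63 µg/L.

42.6 µg/L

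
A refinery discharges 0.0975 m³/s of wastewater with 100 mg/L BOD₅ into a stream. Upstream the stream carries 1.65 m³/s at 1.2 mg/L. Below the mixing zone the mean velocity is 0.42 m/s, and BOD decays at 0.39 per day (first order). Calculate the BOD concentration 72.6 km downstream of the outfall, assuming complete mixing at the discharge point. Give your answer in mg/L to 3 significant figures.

3.08 mg/L

After complete mixing, C₀ = (0.0975·100 + 1.65·1.2) / 1.747 = 6.712 mg/L.
Travel time t = 7.26e+04 m / 0.42 m/s = 1.729e+05 s = 2.001 d.
C = 6.712·exp(−0.39·2.001) = 6.712·0.4583 = 3.076 mg/L.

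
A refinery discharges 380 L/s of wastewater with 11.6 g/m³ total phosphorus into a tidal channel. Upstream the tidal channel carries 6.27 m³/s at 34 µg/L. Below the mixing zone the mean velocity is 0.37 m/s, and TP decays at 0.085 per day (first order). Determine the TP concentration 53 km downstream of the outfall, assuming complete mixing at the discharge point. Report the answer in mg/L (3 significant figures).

0.604 mg/L

380 L/s = 0.38 m³/s.
34 µg/L = 0.034 mg/L.
After complete mixing, C₀ = (0.38·11.6 + 6.27·0.034) / 6.65 = 0.6949 mg/L.
Travel time t = 5.3e+04 m / 0.37 m/s = 1.432e+05 s = 1.658 d.
C = 0.6949·exp(−0.085·1.658) = 0.6949·0.8686 = 0.6036 mg/L.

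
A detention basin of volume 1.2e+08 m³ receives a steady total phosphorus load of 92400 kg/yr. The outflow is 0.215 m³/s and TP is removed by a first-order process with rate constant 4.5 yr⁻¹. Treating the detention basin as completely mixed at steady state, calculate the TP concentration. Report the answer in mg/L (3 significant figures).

0.169 mg/L

Outflow Q = 0.215 m³/s × 3.156e+07 s/yr = 6.785e+06 m³/yr.
Steady-state CSTR mass balance: W = Q·C + k·V·C, so C = W/(Q + kV).
Q + kV = 6.785e+06 + 4.5·1.2e+08 = 5.468e+08 m³/yr.
C = 92400/5.468e+08 = 0.000169 kg/m³ = 0.169 mg/L.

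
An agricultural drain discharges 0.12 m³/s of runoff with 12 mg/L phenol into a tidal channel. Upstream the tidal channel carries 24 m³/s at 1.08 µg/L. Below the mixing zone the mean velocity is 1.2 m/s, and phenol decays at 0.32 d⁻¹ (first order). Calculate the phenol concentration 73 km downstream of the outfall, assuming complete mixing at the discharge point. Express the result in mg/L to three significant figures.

0.0485 mg/L

1.08 µg/L = 0.00108 mg/L.
After complete mixing, C₀ = (0.12·12 + 24·0.00108) / 24.12 = 0.06078 mg/L.
Travel time t = 7.3e+04 m / 1.2 m/s = 6.083e+04 s = 0.7041 d.
C = 0.06078·exp(−0.32·0.7041) = 0.06078·0.7983 = 0.04852 mg/L.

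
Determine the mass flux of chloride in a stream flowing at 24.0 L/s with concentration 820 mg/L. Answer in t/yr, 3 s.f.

621 t/yr

24.0 L/s = 0.024 m³/s.
Mass flux = Q·C = 0.024 m³/s × 820 g/m³ = 19.68 g/s.
= 19.68 g/s × 31.56 = 621.1 t/yr.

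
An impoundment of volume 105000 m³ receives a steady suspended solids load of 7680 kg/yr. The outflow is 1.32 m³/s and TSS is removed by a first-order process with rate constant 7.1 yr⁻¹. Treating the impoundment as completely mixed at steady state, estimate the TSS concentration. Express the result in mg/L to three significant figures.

Outflow Q = 1.32 m³/s × 3.156e+07 s/yr = 4.166e+07 m³/yr.
Steady-state CSTR mass balance: W = Q·C + k·V·C, so C = W/(Q + kV).
Q + kV = 4.166e+07 + 7.1·105000 = 4.24e+07 m³/yr.
C = 7680/4.24e+07 = 0.0001811 kg/m³ = 0.1811 mg/L.

0.181 mg/L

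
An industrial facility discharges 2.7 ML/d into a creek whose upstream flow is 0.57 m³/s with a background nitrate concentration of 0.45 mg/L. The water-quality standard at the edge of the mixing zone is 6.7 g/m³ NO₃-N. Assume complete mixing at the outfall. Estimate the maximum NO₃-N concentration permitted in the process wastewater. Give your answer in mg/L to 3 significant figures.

121 mg/L

2.7 ML/d = 0.03125 m³/s.
Mass balance: 6.7·0.6012 = 0.03125·Cₑ + 0.57·0.45.
Cₑ = (4.028 − 0.2565) / 0.03125 = 120.7 mg/L.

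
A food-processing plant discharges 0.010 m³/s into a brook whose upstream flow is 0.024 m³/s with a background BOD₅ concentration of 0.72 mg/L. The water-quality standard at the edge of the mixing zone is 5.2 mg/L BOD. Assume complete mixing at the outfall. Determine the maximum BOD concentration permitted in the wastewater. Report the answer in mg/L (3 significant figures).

Mass balance: 5.2·0.034 = 0.01·Cₑ + 0.024·0.72.
Cₑ = (0.1768 − 0.01728) / 0.01 = 15.95 mg/L.

16.0 mg/L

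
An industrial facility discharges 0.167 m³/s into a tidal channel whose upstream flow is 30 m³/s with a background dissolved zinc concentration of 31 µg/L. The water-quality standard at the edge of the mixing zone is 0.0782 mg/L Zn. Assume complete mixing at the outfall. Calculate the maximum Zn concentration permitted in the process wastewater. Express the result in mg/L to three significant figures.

31 µg/L = 0.031 mg/L.
Mass balance: 0.0782·30.17 = 0.167·Cₑ + 30·0.031.
Cₑ = (2.359 − 0.93) / 0.167 = 8.557 mg/L.

8.56 mg/L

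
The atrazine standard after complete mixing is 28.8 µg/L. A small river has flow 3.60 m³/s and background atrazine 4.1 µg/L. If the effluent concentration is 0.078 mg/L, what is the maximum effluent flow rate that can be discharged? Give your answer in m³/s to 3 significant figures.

1.81 m³/s

4.1 µg/L = 0.0041 mg/L.
28.8 µg/L = 0.0288 mg/L.
Mass balance at complete mixing: C_std·(Q_w + Q_r) = Q_w·C_e + Q_r·C_b.
Rearranging, Q_w = Q_r·(C_std − C_b)/(C_e − C_std) = 3.60·(0.0288 − 0.0041) / (0.078 − 0.0288) = 1.807 m³/s.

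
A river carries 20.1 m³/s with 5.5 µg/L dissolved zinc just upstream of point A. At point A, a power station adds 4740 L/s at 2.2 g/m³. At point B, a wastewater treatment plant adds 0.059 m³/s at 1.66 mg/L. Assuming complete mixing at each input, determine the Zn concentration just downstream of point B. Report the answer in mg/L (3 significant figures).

5.5 µg/L = 0.0055 mg/L.
4740 L/s = 4.74 m³/s.
After input A: C = (20.1·0.0055 + 4.74·2.2) / 24.84 = 0.4243 mg/L.
After input B: C = (24.84·0.4243 + 0.059·1.66) / 24.9 = 0.4272 mg/L.

0.427 mg/L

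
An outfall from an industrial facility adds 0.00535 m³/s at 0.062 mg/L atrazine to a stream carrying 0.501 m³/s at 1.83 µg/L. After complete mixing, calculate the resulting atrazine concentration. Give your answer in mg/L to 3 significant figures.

0.00247 mg/L

1.83 µg/L = 0.00183 mg/L.
Flow-weighted mixing gives C = (0.00535·0.062 + 0.501·0.00183) / (0.00535 + 0.501) = 0.001249/0.5063 = 0.002466 mg/L.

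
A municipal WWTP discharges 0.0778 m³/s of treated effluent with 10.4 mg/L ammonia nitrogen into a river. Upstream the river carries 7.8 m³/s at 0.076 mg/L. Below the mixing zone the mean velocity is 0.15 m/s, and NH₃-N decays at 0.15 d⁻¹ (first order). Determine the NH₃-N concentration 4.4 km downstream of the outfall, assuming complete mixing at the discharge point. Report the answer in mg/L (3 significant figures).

After complete mixing, C₀ = (0.0778·10.4 + 7.8·0.076) / 7.878 = 0.178 mg/L.
Travel time t = 4400 m / 0.15 m/s = 2.933e+04 s = 0.3395 d.
C = 0.178·exp(−0.15·0.3395) = 0.178·0.9503 = 0.1691 mg/L.

0.169 mg/L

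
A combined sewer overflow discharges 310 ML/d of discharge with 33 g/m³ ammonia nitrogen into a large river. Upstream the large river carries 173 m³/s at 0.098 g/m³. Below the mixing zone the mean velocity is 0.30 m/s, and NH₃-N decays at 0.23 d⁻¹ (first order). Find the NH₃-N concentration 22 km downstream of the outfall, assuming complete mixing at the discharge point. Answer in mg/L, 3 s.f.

0.631 mg/L

310 ML/d = 3.588 m³/s.
After complete mixing, C₀ = (3.588·33 + 173·0.098) / 176.6 = 0.7665 mg/L.
Travel time t = 2.2e+04 m / 0.30 m/s = 7.333e+04 s = 0.8488 d.
C = 0.7665·exp(−0.23·0.8488) = 0.7665·0.8227 = 0.6306 mg/L.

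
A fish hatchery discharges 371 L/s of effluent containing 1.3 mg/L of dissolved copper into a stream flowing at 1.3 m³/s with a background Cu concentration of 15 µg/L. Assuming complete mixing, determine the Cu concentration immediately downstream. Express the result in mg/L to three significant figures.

371 L/s = 0.371 m³/s.
15 µg/L = 0.015 mg/L.
Flow-weighted mixing gives C = (0.371·1.3 + 1.3·0.015) / (0.371 + 1.3) = 0.5018/1.671 = 0.3003 mg/L.

0.300 mg/L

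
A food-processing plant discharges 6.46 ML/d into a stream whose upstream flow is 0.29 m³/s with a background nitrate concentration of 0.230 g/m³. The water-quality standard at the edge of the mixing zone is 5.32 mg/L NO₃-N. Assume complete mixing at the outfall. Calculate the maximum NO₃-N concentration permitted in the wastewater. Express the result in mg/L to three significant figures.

25.1 mg/L

6.46 ML/d = 0.07477 m³/s.
Mass balance: 5.32·0.3648 = 0.07477·Cₑ + 0.29·0.23.
Cₑ = (1.941 − 0.0667) / 0.07477 = 25.06 mg/L.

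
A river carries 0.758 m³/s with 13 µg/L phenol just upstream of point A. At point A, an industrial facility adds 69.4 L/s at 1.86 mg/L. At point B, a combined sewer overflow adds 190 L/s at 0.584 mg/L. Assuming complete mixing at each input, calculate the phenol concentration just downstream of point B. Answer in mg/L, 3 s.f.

13 µg/L = 0.013 mg/L.
69.4 L/s = 0.0694 m³/s.
After input A: C = (0.758·0.013 + 0.0694·1.86) / 0.8274 = 0.1679 mg/L.
190 L/s = 0.19 m³/s.
After input B: C = (0.8274·0.1679 + 0.19·0.584) / 1.017 = 0.2456 mg/L.

0.246 mg/L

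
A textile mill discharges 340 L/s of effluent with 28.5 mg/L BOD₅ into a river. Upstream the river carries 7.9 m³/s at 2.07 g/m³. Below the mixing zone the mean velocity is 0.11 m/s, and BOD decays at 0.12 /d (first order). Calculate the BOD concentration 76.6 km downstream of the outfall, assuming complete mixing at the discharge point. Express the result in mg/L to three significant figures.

340 L/s = 0.34 m³/s.
After complete mixing, C₀ = (0.34·28.5 + 7.9·2.07) / 8.24 = 3.161 mg/L.
Travel time t = 7.66e+04 m / 0.11 m/s = 6.964e+05 s = 8.06 d.
C = 3.161·exp(−0.12·8.06) = 3.161·0.3802 = 1.202 mg/L.

1.20 mg/L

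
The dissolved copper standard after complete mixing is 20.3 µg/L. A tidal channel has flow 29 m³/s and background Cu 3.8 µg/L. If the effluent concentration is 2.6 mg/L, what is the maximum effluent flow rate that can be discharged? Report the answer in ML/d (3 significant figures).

3.8 µg/L = 0.0038 mg/L.
20.3 µg/L = 0.0203 mg/L.
Mass balance at complete mixing: C_std·(Q_w + Q_r) = Q_w·C_e + Q_r·C_b.
Rearranging, Q_w = Q_r·(C_std − C_b)/(C_e − C_std) = 29·(0.0203 − 0.0038) / (2.6 − 0.0203) = 0.1855 m³/s.
= 16.03 ML/d.

16.0 ML/d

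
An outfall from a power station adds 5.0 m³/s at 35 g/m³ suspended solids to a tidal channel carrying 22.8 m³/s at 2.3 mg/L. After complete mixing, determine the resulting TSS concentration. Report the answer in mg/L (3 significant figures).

Flow-weighted mixing gives C = (5·35 + 22.8·2.3) / (5 + 22.8) = 227.4/27.8 = 8.181 mg/L.

8.18 mg/L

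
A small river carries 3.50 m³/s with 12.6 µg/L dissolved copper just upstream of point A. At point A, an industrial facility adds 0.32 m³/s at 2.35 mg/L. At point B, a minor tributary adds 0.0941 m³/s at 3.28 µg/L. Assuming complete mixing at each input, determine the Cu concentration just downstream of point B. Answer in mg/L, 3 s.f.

0.203 mg/L

12.6 µg/L = 0.0126 mg/L.
After input A: C = (3.5·0.0126 + 0.32·2.35) / 3.82 = 0.2084 mg/L.
3.28 µg/L = 0.00328 mg/L.
After input B: C = (3.82·0.2084 + 0.0941·0.00328) / 3.914 = 0.2035 mg/L.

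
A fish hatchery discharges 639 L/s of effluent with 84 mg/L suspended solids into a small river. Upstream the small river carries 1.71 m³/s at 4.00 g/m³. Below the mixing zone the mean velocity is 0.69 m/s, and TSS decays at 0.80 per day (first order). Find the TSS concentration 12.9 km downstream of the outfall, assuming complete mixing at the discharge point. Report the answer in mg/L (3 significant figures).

639 L/s = 0.639 m³/s.
After complete mixing, C₀ = (0.639·84 + 1.71·4) / 2.349 = 25.76 mg/L.
Travel time t = 1.29e+04 m / 0.69 m/s = 1.87e+04 s = 0.2164 d.
C = 25.76·exp(−0.80·0.2164) = 25.76·0.841 = 21.67 mg/L.

21.7 mg/L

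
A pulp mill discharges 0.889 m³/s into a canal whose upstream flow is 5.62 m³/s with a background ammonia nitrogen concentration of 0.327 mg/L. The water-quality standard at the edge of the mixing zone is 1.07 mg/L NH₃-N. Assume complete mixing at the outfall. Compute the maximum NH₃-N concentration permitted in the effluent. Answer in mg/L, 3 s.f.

5.77 mg/L

Mass balance: 1.07·6.509 = 0.889·Cₑ + 5.62·0.327.
Cₑ = (6.965 − 1.838) / 0.889 = 5.767 mg/L.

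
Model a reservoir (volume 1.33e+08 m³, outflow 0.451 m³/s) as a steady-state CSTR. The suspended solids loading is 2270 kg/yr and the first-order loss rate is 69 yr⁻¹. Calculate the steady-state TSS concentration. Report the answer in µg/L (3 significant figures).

Outflow Q = 0.451 m³/s × 3.156e+07 s/yr = 1.423e+07 m³/yr.
Steady-state CSTR mass balance: W = Q·C + k·V·C, so C = W/(Q + kV).
Q + kV = 1.423e+07 + 69·1.33e+08 = 9.191e+09 m³/yr.
C = 2270/9.191e+09 = 2.47e-07 kg/m³ = 0.000247 mg/L = 0.247 µg/L.

0.247 µg/L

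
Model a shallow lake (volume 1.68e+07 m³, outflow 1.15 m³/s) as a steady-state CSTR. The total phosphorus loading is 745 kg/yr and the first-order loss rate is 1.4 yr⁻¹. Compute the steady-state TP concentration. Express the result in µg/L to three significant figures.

12.5 µg/L

Outflow Q = 1.15 m³/s × 3.156e+07 s/yr = 3.629e+07 m³/yr.
Steady-state CSTR mass balance: W = Q·C + k·V·C, so C = W/(Q + kV).
Q + kV = 3.629e+07 + 1.4·1.68e+07 = 5.981e+07 m³/yr.
C = 745/5.981e+07 = 1.246e-05 kg/m³ = 0.01246 mg/L = 12.46 µg/L.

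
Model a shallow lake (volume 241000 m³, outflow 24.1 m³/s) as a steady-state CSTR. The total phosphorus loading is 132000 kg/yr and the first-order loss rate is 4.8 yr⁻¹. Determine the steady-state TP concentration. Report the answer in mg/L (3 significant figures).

0.173 mg/L

Outflow Q = 24.1 m³/s × 3.156e+07 s/yr = 7.605e+08 m³/yr.
Steady-state CSTR mass balance: W = Q·C + k·V·C, so C = W/(Q + kV).
Q + kV = 7.605e+08 + 4.8·241000 = 7.617e+08 m³/yr.
C = 132000/7.617e+08 = 0.0001733 kg/m³ = 0.1733 mg/L.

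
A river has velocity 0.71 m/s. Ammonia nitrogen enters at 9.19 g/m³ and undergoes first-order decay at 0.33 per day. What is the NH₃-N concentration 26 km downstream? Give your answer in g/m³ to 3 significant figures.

7.99 g/m³

Travel time t = 26 km / 0.71 m/s = 2.6e+04/0.71 = 3.662e+04 s = 0.4238 d.
First-order decay: C = 9.19·exp(−0.33·0.4238) = 9.19·0.8695 = 7.99 g/m³.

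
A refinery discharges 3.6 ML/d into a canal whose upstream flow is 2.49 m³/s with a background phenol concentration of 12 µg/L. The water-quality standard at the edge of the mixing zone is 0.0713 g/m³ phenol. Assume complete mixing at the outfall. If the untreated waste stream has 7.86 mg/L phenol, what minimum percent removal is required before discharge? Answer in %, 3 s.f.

3.6 ML/d = 0.04167 m³/s.
12 µg/L = 0.012 mg/L.
Mass balance: 0.0713·2.532 = 0.04167·Cₑ + 2.49·0.012.
Cₑ = (0.1805 − 0.02988) / 0.04167 = 3.615 mg/L.
Required removal = 1 − 3.615/7.86 = 54.01 %.

54.0 %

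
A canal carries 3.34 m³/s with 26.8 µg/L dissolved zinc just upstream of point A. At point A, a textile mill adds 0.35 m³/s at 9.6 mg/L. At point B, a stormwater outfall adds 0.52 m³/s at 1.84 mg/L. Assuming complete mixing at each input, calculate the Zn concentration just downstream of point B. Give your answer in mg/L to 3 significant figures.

1.05 mg/L

26.8 µg/L = 0.0268 mg/L.
After input A: C = (3.34·0.0268 + 0.35·9.6) / 3.69 = 0.9348 mg/L.
After input B: C = (3.69·0.9348 + 0.52·1.84) / 4.21 = 1.047 mg/L.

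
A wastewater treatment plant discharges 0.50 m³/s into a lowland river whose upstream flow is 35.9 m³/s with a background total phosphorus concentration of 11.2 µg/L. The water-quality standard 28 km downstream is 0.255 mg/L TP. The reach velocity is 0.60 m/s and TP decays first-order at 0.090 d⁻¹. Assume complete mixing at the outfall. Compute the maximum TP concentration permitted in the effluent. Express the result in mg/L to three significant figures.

18.7 mg/L

11.2 µg/L = 0.0112 mg/L.
Travel time to the compliance point: t = 2.8e+04/0.60 = 4.667e+04 s = 0.5401 d; decay factor exp(−0.090·0.5401) = 0.9526.
So the concentration just after mixing may be at most 0.255/0.9526 = 0.2677 mg/L.
Mass balance: 0.2677·36.4 = 0.5·Cₑ + 35.9·0.0112.
Cₑ = (9.744 − 0.4021) / 0.5 = 18.68 mg/L.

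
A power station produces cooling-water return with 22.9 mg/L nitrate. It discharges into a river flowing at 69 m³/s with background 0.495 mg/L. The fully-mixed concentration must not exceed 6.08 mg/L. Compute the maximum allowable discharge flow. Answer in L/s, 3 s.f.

22900 L/s

Mass balance at complete mixing: C_std·(Q_w + Q_r) = Q_w·C_e + Q_r·C_b.
Rearranging, Q_w = Q_r·(C_std − C_b)/(C_e − C_std) = 69·(6.08 − 0.495) / (22.9 − 6.08) = 22.91 m³/s.
= 2.291e+04 L/s.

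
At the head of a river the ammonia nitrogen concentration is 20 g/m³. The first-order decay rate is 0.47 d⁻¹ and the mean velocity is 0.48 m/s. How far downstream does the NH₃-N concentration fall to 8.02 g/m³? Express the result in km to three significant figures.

From C = C₀·e^(−kt), t = ln(C₀/C)/k = ln(20/8.02)/0.47 = 0.9138/0.47 = 1.944 d.
Distance = v·t = 0.48 m/s × 1.68e+05 s = 8.063e+04 m = 80.63 km.

80.6 km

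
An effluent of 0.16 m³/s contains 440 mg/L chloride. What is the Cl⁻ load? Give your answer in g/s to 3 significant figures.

Mass flux = Q·C = 0.16 m³/s × 440 g/m³ = 70.4 g/s.

70.4 g/s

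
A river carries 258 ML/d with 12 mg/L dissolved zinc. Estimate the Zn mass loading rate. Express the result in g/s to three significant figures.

35.8 g/s

258 ML/d = 2.986 m³/s.
Mass flux = Q·C = 2.986 m³/s × 12 g/m³ = 35.83 g/s.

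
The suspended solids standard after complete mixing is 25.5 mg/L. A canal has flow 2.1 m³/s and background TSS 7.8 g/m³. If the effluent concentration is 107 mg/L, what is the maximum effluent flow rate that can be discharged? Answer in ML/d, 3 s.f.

Mass balance at complete mixing: C_std·(Q_w + Q_r) = Q_w·C_e + Q_r·C_b.
Rearranging, Q_w = Q_r·(C_std − C_b)/(C_e − C_std) = 2.1·(25.5 − 7.8) / (107 − 25.5) = 0.4561 m³/s.
= 39.4 ML/d.

39.4 ML/d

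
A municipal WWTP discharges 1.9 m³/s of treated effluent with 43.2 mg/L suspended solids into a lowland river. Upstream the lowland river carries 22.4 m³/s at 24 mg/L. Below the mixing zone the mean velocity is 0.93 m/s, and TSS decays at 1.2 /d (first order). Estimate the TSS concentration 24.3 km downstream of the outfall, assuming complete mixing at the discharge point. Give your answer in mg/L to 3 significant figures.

After complete mixing, C₀ = (1.9·43.2 + 22.4·24) / 24.3 = 25.5 mg/L.
Travel time t = 2.43e+04 m / 0.93 m/s = 2.613e+04 s = 0.3024 d.
C = 25.5·exp(−1.2·0.3024) = 25.5·0.6957 = 17.74 mg/L.

17.7 mg/L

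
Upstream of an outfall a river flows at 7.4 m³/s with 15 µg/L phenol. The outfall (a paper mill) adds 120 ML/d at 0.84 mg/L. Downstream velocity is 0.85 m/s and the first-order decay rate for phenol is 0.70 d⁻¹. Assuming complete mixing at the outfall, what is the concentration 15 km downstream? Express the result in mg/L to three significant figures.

0.126 mg/L

120 ML/d = 1.389 m³/s.
15 µg/L = 0.015 mg/L.
After complete mixing, C₀ = (1.389·0.84 + 7.4·0.015) / 8.789 = 0.1454 mg/L.
Travel time t = 1.5e+04 m / 0.85 m/s = 1.765e+04 s = 0.2042 d.
C = 0.1454·exp(−0.70·0.2042) = 0.1454·0.8668 = 0.126 mg/L.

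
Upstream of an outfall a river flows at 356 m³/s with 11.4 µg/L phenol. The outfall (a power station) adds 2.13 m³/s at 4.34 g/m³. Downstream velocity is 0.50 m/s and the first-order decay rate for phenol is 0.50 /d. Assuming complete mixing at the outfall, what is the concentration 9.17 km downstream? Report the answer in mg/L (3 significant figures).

0.0334 mg/L

11.4 µg/L = 0.0114 mg/L.
After complete mixing, C₀ = (2.13·4.34 + 356·0.0114) / 358.1 = 0.03714 mg/L.
Travel time t = 9170 m / 0.50 m/s = 1.834e+04 s = 0.2123 d.
C = 0.03714·exp(−0.50·0.2123) = 0.03714·0.8993 = 0.0334 mg/L.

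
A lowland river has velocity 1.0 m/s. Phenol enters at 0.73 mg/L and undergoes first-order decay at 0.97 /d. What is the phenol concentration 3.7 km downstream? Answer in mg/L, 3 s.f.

Travel time t = 3.7 km / 1.0 m/s = 3700/1.0 = 3700 s = 0.04282 d.
First-order decay: C = 0.73·exp(−0.97·0.04282) = 0.73·0.9593 = 0.7003 mg/L.

0.700 mg/L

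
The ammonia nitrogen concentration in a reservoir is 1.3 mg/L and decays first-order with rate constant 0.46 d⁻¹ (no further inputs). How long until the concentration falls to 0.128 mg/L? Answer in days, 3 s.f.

t = ln(C₀/C)/k = ln(1.3/0.128)/0.46 = 2.318/0.46 = 5.039 d.

5.04 d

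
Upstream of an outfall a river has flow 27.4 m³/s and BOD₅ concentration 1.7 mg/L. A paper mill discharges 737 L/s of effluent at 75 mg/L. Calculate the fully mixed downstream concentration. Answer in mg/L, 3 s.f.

737 L/s = 0.737 m³/s.
Conservation of mass across the mixing zone: C = (0.737·75 + 27.4·1.7) / (0.737 + 27.4) = 101.9/28.14 = 3.62 mg/L.

3.62 mg/L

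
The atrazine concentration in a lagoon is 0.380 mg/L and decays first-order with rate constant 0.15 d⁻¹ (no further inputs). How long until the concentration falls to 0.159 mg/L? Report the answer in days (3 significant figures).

5.81 d

t = ln(C₀/C)/k = ln(0.380/0.159)/0.15 = 0.8713/0.15 = 5.808 d.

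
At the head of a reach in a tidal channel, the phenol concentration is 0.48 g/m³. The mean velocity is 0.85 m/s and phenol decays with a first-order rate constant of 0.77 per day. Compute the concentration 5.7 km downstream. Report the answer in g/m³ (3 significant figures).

Travel time t = 5.7 km / 0.85 m/s = 5700/0.85 = 6706 s = 0.07761 d.
First-order decay: C = 0.48·exp(−0.77·0.07761) = 0.48·0.942 = 0.4522 g/m³.

0.452 g/m³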